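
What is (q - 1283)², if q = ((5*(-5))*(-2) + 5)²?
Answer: 3034564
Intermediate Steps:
q = 3025 (q = (-25*(-2) + 5)² = (50 + 5)² = 55² = 3025)
(q - 1283)² = (3025 - 1283)² = 1742² = 3034564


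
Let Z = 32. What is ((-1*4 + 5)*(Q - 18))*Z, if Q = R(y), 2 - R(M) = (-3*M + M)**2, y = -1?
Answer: -640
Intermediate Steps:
R(M) = 2 - 4*M**2 (R(M) = 2 - (-3*M + M)**2 = 2 - (-2*M)**2 = 2 - 4*M**2)
Q = -2 (Q = 2 - 4*(-1)**2 = 2 - 4*1 = 2 - 4 = -2)
((-1*4 + 5)*(Q - 18))*Z = ((-1*4 + 5)*(-2 - 18))*32 = ((-4 + 5)*(-20))*32 = (1*(-20))*32 = -20*32 = -640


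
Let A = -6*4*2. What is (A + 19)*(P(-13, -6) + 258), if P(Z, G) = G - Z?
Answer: -7685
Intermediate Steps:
A = -48 (A = -24*2 = -48)
(A + 19)*(P(-13, -6) + 258) = (-48 + 19)*((-6 - 1*(-13)) + 258) = -29*((-6 + 13) + 258) = -29*(7 + 258) = -29*265 = -7685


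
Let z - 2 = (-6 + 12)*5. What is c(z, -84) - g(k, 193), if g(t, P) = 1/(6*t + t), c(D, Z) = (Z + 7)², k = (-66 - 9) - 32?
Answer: 4440822/749 ≈ 5929.0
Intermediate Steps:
z = 32 (z = 2 + (-6 + 12)*5 = 2 + 6*5 = 2 + 30 = 32)
k = -107 (k = -75 - 32 = -107)
c(D, Z) = (7 + Z)²
g(t, P) = 1/(7*t)
c(z, -84) - g(k, 193) = (7 - 84)² - 1/(7*(-107)) = (-77)² - (-1)/(7*107) = 5929 - 1*(-1/749) = 5929 + 1/749 = 4440822/749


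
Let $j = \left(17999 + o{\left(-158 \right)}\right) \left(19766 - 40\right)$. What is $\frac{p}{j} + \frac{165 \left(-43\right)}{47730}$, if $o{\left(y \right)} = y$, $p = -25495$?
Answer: $- \frac{968283464}{6510733971} \approx -0.14872$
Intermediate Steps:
$j = 351931566$ ($j = \left(17999 - 158\right) \left(19766 - 40\right) = 17841 \cdot 19726 = 351931566$)
$\frac{p}{j} + \frac{165 \left(-43\right)}{47730} = - \frac{25495}{351931566} + \frac{165 \left(-43\right)}{47730} = \left(-25495\right) \frac{1}{351931566} - \frac{11}{74} = - \frac{25495}{351931566} - \frac{11}{74} = - \frac{968283464}{6510733971}$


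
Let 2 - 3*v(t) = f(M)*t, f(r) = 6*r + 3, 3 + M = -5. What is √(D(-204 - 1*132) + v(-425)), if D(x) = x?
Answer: I*√60393/3 ≈ 81.917*I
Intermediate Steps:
M = -8 (M = -3 - 5 = -8)
f(r) = 3 + 6*r
v(t) = ⅔ + 15*t (v(t) = ⅔ - (3 + 6*(-8))*t/3 = ⅔ - (3 - 48)*t/3 = ⅔ - (-15)*t = ⅔ + 15*t)
√(D(-204 - 1*132) + v(-425)) = √((-204 - 1*132) + (⅔ + 15*(-425))) = √((-204 - 132) + (⅔ - 6375)) = √(-336 - 19123/3) = √(-20131/3) = I*√60393/3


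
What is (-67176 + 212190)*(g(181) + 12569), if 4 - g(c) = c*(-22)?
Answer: 2400706770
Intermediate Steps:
g(c) = 4 + 22*c (g(c) = 4 - c*(-22) = 4 - (-22)*c = 4 + 22*c)
(-67176 + 212190)*(g(181) + 12569) = (-67176 + 212190)*((4 + 22*181) + 12569) = 145014*((4 + 3982) + 12569) = 145014*(3986 + 12569) = 145014*16555 = 2400706770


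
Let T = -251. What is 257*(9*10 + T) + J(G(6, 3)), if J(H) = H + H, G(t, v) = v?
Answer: -41371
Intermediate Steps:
J(H) = 2*H
257*(9*10 + T) + J(G(6, 3)) = 257*(9*10 - 251) + 2*3 = 257*(90 - 251) + 6 = 257*(-161) + 6 = -41377 + 6 = -41371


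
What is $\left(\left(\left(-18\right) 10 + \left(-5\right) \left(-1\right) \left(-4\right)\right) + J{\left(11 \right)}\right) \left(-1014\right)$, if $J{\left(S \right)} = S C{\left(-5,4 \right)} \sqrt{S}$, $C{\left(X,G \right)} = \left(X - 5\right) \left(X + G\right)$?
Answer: $202800 - 111540 \sqrt{11} \approx -1.6714 \cdot 10^{5}$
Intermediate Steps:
$C{\left(X,G \right)} = \left(-5 + X\right) \left(G + X\right)$
$J{\left(S \right)} = 10 S^{\frac{3}{2}}$ ($J{\left(S \right)} = S \left(\left(-5\right)^{2} - 20 - -25 + 4 \left(-5\right)\right) \sqrt{S} = S \left(25 - 20 + 25 - 20\right) \sqrt{S} = S 10 \sqrt{S} = 10 S \sqrt{S} = 10 S^{\frac{3}{2}}$)
$\left(\left(\left(-18\right) 10 + \left(-5\right) \left(-1\right) \left(-4\right)\right) + J{\left(11 \right)}\right) \left(-1014\right) = \left(\left(\left(-18\right) 10 + \left(-5\right) \left(-1\right) \left(-4\right)\right) + 10 \cdot 11^{\frac{3}{2}}\right) \left(-1014\right) = \left(\left(-180 + 5 \left(-4\right)\right) + 10 \cdot 11 \sqrt{11}\right) \left(-1014\right) = \left(\left(-180 - 20\right) + 110 \sqrt{11}\right) \left(-1014\right) = \left(-200 + 110 \sqrt{11}\right) \left(-1014\right) = 202800 - 111540 \sqrt{11}$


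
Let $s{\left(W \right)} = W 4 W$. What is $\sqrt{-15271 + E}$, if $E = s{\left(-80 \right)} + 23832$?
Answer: $\sqrt{34161} \approx 184.83$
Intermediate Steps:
$s{\left(W \right)} = 4 W^{2}$ ($s{\left(W \right)} = 4 W W = 4 W^{2}$)
$E = 49432$ ($E = 4 \left(-80\right)^{2} + 23832 = 4 \cdot 6400 + 23832 = 25600 + 23832 = 49432$)
$\sqrt{-15271 + E} = \sqrt{-15271 + 49432} = \sqrt{34161}$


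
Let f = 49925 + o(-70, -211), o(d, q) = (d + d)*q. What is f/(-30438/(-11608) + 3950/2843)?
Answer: 1311233846980/66193417 ≈ 19809.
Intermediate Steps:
o(d, q) = 2*d*q (o(d, q) = (2*d)*q = 2*d*q)
f = 79465 (f = 49925 + 2*(-70)*(-211) = 49925 + 29540 = 79465)
f/(-30438/(-11608) + 3950/2843) = 79465/(-30438/(-11608) + 3950/2843) = 79465/(-30438*(-1/11608) + 3950*(1/2843)) = 79465/(15219/5804 + 3950/2843) = 79465/(66193417/16500772) = 79465*(16500772/66193417) = 1311233846980/66193417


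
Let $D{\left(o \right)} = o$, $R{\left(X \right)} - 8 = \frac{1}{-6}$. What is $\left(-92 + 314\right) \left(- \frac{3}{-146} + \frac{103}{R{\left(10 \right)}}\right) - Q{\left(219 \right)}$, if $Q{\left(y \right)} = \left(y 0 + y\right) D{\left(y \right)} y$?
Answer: $- \frac{36027336870}{3431} \approx -1.0501 \cdot 10^{7}$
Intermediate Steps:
$R{\left(X \right)} = \frac{47}{6}$ ($R{\left(X \right)} = 8 + \frac{1}{-6} = 8 - \frac{1}{6} = \frac{47}{6}$)
$Q{\left(y \right)} = y^{3}$ ($Q{\left(y \right)} = \left(y 0 + y\right) y y = \left(0 + y\right) y y = y y y = y^{2} y = y^{3}$)
$\left(-92 + 314\right) \left(- \frac{3}{-146} + \frac{103}{R{\left(10 \right)}}\right) - Q{\left(219 \right)} = \left(-92 + 314\right) \left(- \frac{3}{-146} + \frac{103}{\frac{47}{6}}\right) - 219^{3} = 222 \left(\left(-3\right) \left(- \frac{1}{146}\right) + 103 \cdot \frac{6}{47}\right) - 10503459 = 222 \left(\frac{3}{146} + \frac{618}{47}\right) - 10503459 = 222 \cdot \frac{90369}{6862} - 10503459 = \frac{10030959}{3431} - 10503459 = - \frac{36027336870}{3431}$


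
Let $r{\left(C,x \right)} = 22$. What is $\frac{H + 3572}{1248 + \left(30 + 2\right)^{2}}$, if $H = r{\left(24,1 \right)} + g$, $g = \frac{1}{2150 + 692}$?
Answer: $\frac{10214149}{6457024} \approx 1.5819$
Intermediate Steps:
$g = \frac{1}{2842} \approx 0.00035186$
$H = \frac{62525}{2842}$ ($H = 22 + \frac{1}{2842} = \frac{62525}{2842} \approx 22.0$)
$\frac{H + 3572}{1248 + \left(30 + 2\right)^{2}} = \frac{\frac{62525}{2842} + 3572}{1248 + \left(30 + 2\right)^{2}} = \frac{10214149}{2842 \left(1248 + 32^{2}\right)} = \frac{10214149}{2842 \left(1248 + 1024\right)} = \frac{10214149}{2842 \cdot 2272} = \frac{10214149}{2842} \cdot \frac{1}{2272} = \frac{10214149}{6457024}$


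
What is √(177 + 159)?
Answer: 4*√21 ≈ 18.330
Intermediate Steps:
√(177 + 159) = √336 = 4*√21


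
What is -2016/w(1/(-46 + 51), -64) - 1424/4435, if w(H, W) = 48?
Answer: -187694/4435 ≈ -42.321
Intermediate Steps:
-2016/w(1/(-46 + 51), -64) - 1424/4435 = -2016/48 - 1424/4435 = -2016*1/48 - 1424*1/4435 = -42 - 1424/4435 = -187694/4435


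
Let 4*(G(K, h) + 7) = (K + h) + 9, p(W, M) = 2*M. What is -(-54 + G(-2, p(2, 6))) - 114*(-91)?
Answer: 41721/4 ≈ 10430.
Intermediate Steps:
G(K, h) = -19/4 + K/4 + h/4 (G(K, h) = -7 + ((K + h) + 9)/4 = -7 + (9 + K + h)/4 = -7 + (9/4 + K/4 + h/4) = -19/4 + K/4 + h/4)
-(-54 + G(-2, p(2, 6))) - 114*(-91) = -(-54 + (-19/4 + (¼)*(-2) + (2*6)/4)) - 114*(-91) = -(-54 + (-19/4 - ½ + (¼)*12)) + 10374 = -(-54 + (-19/4 - ½ + 3)) + 10374 = -(-54 - 9/4) + 10374 = -1*(-225/4) + 10374 = 225/4 + 10374 = 41721/4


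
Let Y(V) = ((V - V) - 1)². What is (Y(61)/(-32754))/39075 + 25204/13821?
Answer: 10752551898793/5896326767850 ≈ 1.8236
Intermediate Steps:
Y(V) = 1 (Y(V) = (0 - 1)² = (-1)² = 1)
(Y(61)/(-32754))/39075 + 25204/13821 = (1/(-32754))/39075 + 25204/13821 = (1*(-1/32754))*(1/39075) + 25204*(1/13821) = -1/32754*1/39075 + 25204/13821 = -1/1279862550 + 25204/13821 = 10752551898793/5896326767850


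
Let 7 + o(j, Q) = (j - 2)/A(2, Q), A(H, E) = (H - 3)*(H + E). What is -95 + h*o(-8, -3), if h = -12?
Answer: 109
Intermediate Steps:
A(H, E) = (-3 + H)*(E + H)
o(j, Q) = -7 + (-2 + j)/(-2 - Q) (o(j, Q) = -7 + (j - 2)/(2² - 3*Q - 3*2 + Q*2) = -7 + (-2 + j)/(4 - 3*Q - 6 + 2*Q) = -7 + (-2 + j)/(-2 - Q))
-95 + h*o(-8, -3) = -95 - 12*(-12 - 1*(-8) - 7*(-3))/(2 - 3) = -95 - 12*(-12 + 8 + 21)/(-1) = -95 - (-12)*17 = -95 - 12*(-17) = -95 + 204 = 109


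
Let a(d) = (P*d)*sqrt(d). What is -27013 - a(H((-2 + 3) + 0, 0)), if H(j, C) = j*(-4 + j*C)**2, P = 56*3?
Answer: -37765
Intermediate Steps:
P = 168
H(j, C) = j*(-4 + C*j)**2
a(d) = 168*d**(3/2) (a(d) = (168*d)*sqrt(d) = 168*d**(3/2))
-27013 - a(H((-2 + 3) + 0, 0)) = -27013 - 168*(((-2 + 3) + 0)*(-4 + 0*((-2 + 3) + 0))**2)**(3/2) = -27013 - 168*((1 + 0)*(-4 + 0*(1 + 0))**2)**(3/2) = -27013 - 168*(1*(-4 + 0*1)**2)**(3/2) = -27013 - 168*(1*(-4 + 0)**2)**(3/2) = -27013 - 168*(1*(-4)**2)**(3/2) = -27013 - 168*(1*16)**(3/2) = -27013 - 168*16**(3/2) = -27013 - 168*64 = -27013 - 1*10752 = -27013 - 10752 = -37765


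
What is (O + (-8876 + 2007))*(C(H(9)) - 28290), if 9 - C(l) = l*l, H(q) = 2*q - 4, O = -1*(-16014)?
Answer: -260422165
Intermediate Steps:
O = 16014
H(q) = -4 + 2*q
C(l) = 9 - l² (C(l) = 9 - l*l = 9 - l²)
(O + (-8876 + 2007))*(C(H(9)) - 28290) = (16014 + (-8876 + 2007))*((9 - (-4 + 2*9)²) - 28290) = (16014 - 6869)*((9 - (-4 + 18)²) - 28290) = 9145*((9 - 1*14²) - 28290) = 9145*((9 - 1*196) - 28290) = 9145*((9 - 196) - 28290) = 9145*(-187 - 28290) = 9145*(-28477) = -260422165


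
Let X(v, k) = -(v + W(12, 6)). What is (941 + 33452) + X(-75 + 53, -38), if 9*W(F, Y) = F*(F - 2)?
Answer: 103205/3 ≈ 34402.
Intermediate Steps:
W(F, Y) = F*(-2 + F)/9 (W(F, Y) = (F*(F - 2))/9 = (F*(-2 + F))/9 = F*(-2 + F)/9)
X(v, k) = -40/3 - v (X(v, k) = -(v + (⅑)*12*(-2 + 12)) = -(v + (⅑)*12*10) = -(v + 40/3) = -(40/3 + v) = -40/3 - v)
(941 + 33452) + X(-75 + 53, -38) = (941 + 33452) + (-40/3 - (-75 + 53)) = 34393 + (-40/3 - 1*(-22)) = 34393 + (-40/3 + 22) = 34393 + 26/3 = 103205/3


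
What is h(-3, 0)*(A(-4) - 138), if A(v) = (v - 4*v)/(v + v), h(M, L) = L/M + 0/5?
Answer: 0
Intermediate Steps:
h(M, L) = L/M (h(M, L) = L/M + 0*(1/5) = L/M + 0 = L/M)
A(v) = -3/2 (A(v) = (-3*v)/((2*v)) = (-3*v)*(1/(2*v)) = -3/2)
h(-3, 0)*(A(-4) - 138) = (0/(-3))*(-3/2 - 138) = (0*(-1/3))*(-279/2) = 0*(-279/2) = 0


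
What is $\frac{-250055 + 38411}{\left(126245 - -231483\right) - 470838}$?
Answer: $\frac{105822}{56555} \approx 1.8711$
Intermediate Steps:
$\frac{-250055 + 38411}{\left(126245 - -231483\right) - 470838} = - \frac{211644}{\left(126245 + 231483\right) - 470838} = - \frac{211644}{357728 - 470838} = - \frac{211644}{-113110} = \left(-211644\right) \left(- \frac{1}{113110}\right) = \frac{105822}{56555}$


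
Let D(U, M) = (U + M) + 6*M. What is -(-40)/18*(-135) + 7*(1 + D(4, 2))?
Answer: -167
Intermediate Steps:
D(U, M) = U + 7*M (D(U, M) = (M + U) + 6*M = U + 7*M)
-(-40)/18*(-135) + 7*(1 + D(4, 2)) = -(-40)/18*(-135) + 7*(1 + (4 + 7*2)) = -(-40)/18*(-135) + 7*(1 + (4 + 14)) = -4*(-5/9)*(-135) + 7*(1 + 18) = (20/9)*(-135) + 7*19 = -300 + 133 = -167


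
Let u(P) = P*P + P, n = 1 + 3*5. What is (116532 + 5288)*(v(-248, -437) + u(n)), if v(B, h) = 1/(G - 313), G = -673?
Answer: 16335513810/493 ≈ 3.3135e+7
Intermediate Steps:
v(B, h) = -1/986 (v(B, h) = 1/(-673 - 313) = 1/(-986) = -1/986)
n = 16 (n = 1 + 15 = 16)
u(P) = P + P² (u(P) = P² + P = P + P²)
(116532 + 5288)*(v(-248, -437) + u(n)) = (116532 + 5288)*(-1/986 + 16*(1 + 16)) = 121820*(-1/986 + 16*17) = 121820*(-1/986 + 272) = 121820*(268191/986) = 16335513810/493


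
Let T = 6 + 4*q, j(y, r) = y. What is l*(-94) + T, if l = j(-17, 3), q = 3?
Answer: 1616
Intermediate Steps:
l = -17
T = 18 (T = 6 + 4*3 = 6 + 12 = 18)
l*(-94) + T = -17*(-94) + 18 = 1598 + 18 = 1616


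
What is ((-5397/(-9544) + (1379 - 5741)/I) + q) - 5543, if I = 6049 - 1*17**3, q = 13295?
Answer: 2625361251/338812 ≈ 7748.7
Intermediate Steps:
I = 1136 (I = 6049 - 1*4913 = 6049 - 4913 = 1136)
((-5397/(-9544) + (1379 - 5741)/I) + q) - 5543 = ((-5397/(-9544) + (1379 - 5741)/1136) + 13295) - 5543 = ((-5397*(-1/9544) - 4362*1/1136) + 13295) - 5543 = ((5397/9544 - 2181/568) + 13295) - 5543 = (-1109373/338812 + 13295) - 5543 = 4503396167/338812 - 5543 = 2625361251/338812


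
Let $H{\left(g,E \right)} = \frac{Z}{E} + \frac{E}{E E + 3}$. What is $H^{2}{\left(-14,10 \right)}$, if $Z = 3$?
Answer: $\frac{167281}{1060900} \approx 0.15768$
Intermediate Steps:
$H{\left(g,E \right)} = \frac{3}{E} + \frac{E}{3 + E^{2}}$ ($H{\left(g,E \right)} = \frac{3}{E} + \frac{E}{E E + 3} = \frac{3}{E} + \frac{E}{E^{2} + 3} = \frac{3}{E} + \frac{E}{3 + E^{2}}$)
$H^{2}{\left(-14,10 \right)} = \left(\frac{9 + 4 \cdot 10^{2}}{10 \left(3 + 10^{2}\right)}\right)^{2} = \left(\frac{9 + 4 \cdot 100}{10 \left(3 + 100\right)}\right)^{2} = \left(\frac{9 + 400}{10 \cdot 103}\right)^{2} = \left(\frac{1}{10} \cdot \frac{1}{103} \cdot 409\right)^{2} = \left(\frac{409}{1030}\right)^{2} = \frac{167281}{1060900}$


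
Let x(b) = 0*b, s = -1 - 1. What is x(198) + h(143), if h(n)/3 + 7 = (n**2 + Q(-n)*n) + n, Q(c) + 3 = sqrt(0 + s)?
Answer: 60468 + 429*I*sqrt(2) ≈ 60468.0 + 606.7*I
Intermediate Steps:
s = -2
Q(c) = -3 + I*sqrt(2) (Q(c) = -3 + sqrt(0 - 2) = -3 + sqrt(-2) = -3 + I*sqrt(2))
x(b) = 0
h(n) = -21 + 3*n + 3*n**2 + 3*n*(-3 + I*sqrt(2)) (h(n) = -21 + 3*((n**2 + (-3 + I*sqrt(2))*n) + n) = -21 + 3*((n**2 + n*(-3 + I*sqrt(2))) + n) = -21 + 3*(n + n**2 + n*(-3 + I*sqrt(2))) = -21 + (3*n + 3*n**2 + 3*n*(-3 + I*sqrt(2))) = -21 + 3*n + 3*n**2 + 3*n*(-3 + I*sqrt(2)))
x(198) + h(143) = 0 + (-21 + 3*143 + 3*143**2 - 3*143*(3 - I*sqrt(2))) = 0 + (-21 + 429 + 3*20449 + (-1287 + 429*I*sqrt(2))) = 0 + (-21 + 429 + 61347 + (-1287 + 429*I*sqrt(2))) = 0 + (60468 + 429*I*sqrt(2)) = 60468 + 429*I*sqrt(2)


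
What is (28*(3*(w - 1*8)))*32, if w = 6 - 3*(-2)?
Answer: 10752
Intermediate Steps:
w = 12 (w = 6 + 6 = 12)
(28*(3*(w - 1*8)))*32 = (28*(3*(12 - 1*8)))*32 = (28*(3*(12 - 8)))*32 = (28*(3*4))*32 = (28*12)*32 = 336*32 = 10752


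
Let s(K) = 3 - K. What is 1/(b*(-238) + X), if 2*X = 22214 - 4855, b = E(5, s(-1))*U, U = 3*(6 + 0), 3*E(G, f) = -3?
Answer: 2/25927 ≈ 7.7140e-5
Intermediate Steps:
E(G, f) = -1 (E(G, f) = (⅓)*(-3) = -1)
U = 18 (U = 3*6 = 18)
b = -18 (b = -1*18 = -18)
X = 17359/2 (X = (22214 - 4855)/2 = (½)*17359 = 17359/2 ≈ 8679.5)
1/(b*(-238) + X) = 1/(-18*(-238) + 17359/2) = 1/(4284 + 17359/2) = 1/(25927/2) = 2/25927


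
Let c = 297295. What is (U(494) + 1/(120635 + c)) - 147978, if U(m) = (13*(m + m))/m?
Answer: -61833579359/417930 ≈ -1.4795e+5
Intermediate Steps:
U(m) = 26 (U(m) = (13*(2*m))/m = (26*m)/m = 26)
(U(494) + 1/(120635 + c)) - 147978 = (26 + 1/(120635 + 297295)) - 147978 = (26 + 1/417930) - 147978 = 10866181/417930 - 147978 = -61833579359/417930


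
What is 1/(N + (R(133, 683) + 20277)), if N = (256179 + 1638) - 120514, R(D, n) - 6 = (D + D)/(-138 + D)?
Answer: 5/787664 ≈ 6.3479e-6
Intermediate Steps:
R(D, n) = 6 + 2*D/(-138 + D) (R(D, n) = 6 + (D + D)/(-138 + D) = 6 + (2*D)/(-138 + D) = 6 + 2*D/(-138 + D))
N = 137303 (N = 257817 - 120514 = 137303)
1/(N + (R(133, 683) + 20277)) = 1/(137303 + (4*(-207 + 2*133)/(-138 + 133) + 20277)) = 1/(137303 + (4*(-207 + 266)/(-5) + 20277)) = 1/(137303 + (4*(-1/5)*59 + 20277)) = 1/(137303 + (-236/5 + 20277)) = 1/(137303 + 101149/5) = 1/(787664/5) = 5/787664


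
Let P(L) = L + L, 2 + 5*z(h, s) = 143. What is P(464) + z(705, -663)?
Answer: 4781/5 ≈ 956.20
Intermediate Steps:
z(h, s) = 141/5 (z(h, s) = -⅖ + (⅕)*143 = -⅖ + 143/5 = 141/5)
P(L) = 2*L
P(464) + z(705, -663) = 2*464 + 141/5 = 928 + 141/5 = 4781/5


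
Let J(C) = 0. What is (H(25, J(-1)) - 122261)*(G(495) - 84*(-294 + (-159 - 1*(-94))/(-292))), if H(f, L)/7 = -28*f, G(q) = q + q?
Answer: -238263218793/73 ≈ -3.2639e+9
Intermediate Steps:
G(q) = 2*q
H(f, L) = -196*f (H(f, L) = 7*(-28*f) = -196*f)
(H(25, J(-1)) - 122261)*(G(495) - 84*(-294 + (-159 - 1*(-94))/(-292))) = (-196*25 - 122261)*(2*495 - 84*(-294 + (-159 - 1*(-94))/(-292))) = (-4900 - 122261)*(990 - 84*(-294 + (-159 + 94)*(-1/292))) = -127161*(990 - 84*(-294 - 65*(-1/292))) = -127161*(990 - 84*(-294 + 65/292)) = -127161*(990 - 84*(-85783/292)) = -127161*(990 + 1801443/73) = -127161*1873713/73 = -238263218793/73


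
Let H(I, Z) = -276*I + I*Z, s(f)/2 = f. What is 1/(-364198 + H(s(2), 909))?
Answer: -1/361666 ≈ -2.7650e-6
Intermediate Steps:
s(f) = 2*f
1/(-364198 + H(s(2), 909)) = 1/(-364198 + (2*2)*(-276 + 909)) = 1/(-364198 + 4*633) = 1/(-364198 + 2532) = 1/(-361666) = -1/361666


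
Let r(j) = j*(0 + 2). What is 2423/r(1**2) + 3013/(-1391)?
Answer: 3364367/2782 ≈ 1209.3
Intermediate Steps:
r(j) = 2*j (r(j) = j*2 = 2*j)
2423/r(1**2) + 3013/(-1391) = 2423/((2*1**2)) + 3013/(-1391) = 2423/((2*1)) + 3013*(-1/1391) = 2423/2 - 3013/1391 = 3364367/2782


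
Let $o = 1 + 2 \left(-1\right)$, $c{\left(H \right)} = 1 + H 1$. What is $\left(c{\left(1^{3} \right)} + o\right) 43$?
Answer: $43$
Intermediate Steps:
$c{\left(H \right)} = 1 + H$
$o = -1$ ($o = 1 - 2 = -1$)
$\left(c{\left(1^{3} \right)} + o\right) 43 = \left(\left(1 + 1^{3}\right) - 1\right) 43 = \left(\left(1 + 1\right) - 1\right) 43 = \left(2 - 1\right) 43 = 1 \cdot 43 = 43$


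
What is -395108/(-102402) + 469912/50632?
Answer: 4257814805/324051129 ≈ 13.139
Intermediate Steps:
-395108/(-102402) + 469912/50632 = -395108*(-1/102402) + 469912*(1/50632) = 197554/51201 + 58739/6329 = 4257814805/324051129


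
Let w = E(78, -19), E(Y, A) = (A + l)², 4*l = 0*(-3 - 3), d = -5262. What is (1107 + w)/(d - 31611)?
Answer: -1468/36873 ≈ -0.039812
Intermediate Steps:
l = 0 (l = (0*(-3 - 3))/4 = (0*(-6))/4 = (¼)*0 = 0)
E(Y, A) = A² (E(Y, A) = (A + 0)² = A²)
w = 361 (w = (-19)² = 361)
(1107 + w)/(d - 31611) = (1107 + 361)/(-5262 - 31611) = 1468/(-36873) = 1468*(-1/36873) = -1468/36873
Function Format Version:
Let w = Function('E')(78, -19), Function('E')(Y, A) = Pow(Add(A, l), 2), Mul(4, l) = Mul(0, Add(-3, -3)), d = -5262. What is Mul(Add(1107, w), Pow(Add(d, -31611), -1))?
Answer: Rational(-1468, 36873) ≈ -0.039812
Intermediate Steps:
l = 0 (l = Mul(Rational(1, 4), Mul(0, Add(-3, -3))) = Mul(Rational(1, 4), Mul(0, -6)) = Mul(Rational(1, 4), 0) = 0)
Function('E')(Y, A) = Pow(A, 2) (Function('E')(Y, A) = Pow(Add(A, 0), 2) = Pow(A, 2))
w = 361 (w = Pow(-19, 2) = 361)
Mul(Add(1107, w), Pow(Add(d, -31611), -1)) = Mul(Add(1107, 361), Pow(Add(-5262, -31611), -1)) = Mul(1468, Pow(-36873, -1)) = Mul(1468, Rational(-1, 36873)) = Rational(-1468, 36873)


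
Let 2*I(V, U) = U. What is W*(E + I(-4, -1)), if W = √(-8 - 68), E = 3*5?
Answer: 29*I*√19 ≈ 126.41*I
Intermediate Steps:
I(V, U) = U/2
E = 15
W = 2*I*√19 (W = √(-76) = 2*I*√19 ≈ 8.7178*I)
W*(E + I(-4, -1)) = (2*I*√19)*(15 + (½)*(-1)) = (2*I*√19)*(15 - ½) = (2*I*√19)*(29/2) = 29*I*√19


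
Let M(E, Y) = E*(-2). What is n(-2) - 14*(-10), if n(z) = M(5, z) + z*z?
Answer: 134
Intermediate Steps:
M(E, Y) = -2*E
n(z) = -10 + z² (n(z) = -2*5 + z*z = -10 + z²)
n(-2) - 14*(-10) = (-10 + (-2)²) - 14*(-10) = (-10 + 4) + 140 = -6 + 140 = 134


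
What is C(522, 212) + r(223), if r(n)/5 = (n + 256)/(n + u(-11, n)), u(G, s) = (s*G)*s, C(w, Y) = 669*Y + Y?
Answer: 77666901445/546796 ≈ 1.4204e+5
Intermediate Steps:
C(w, Y) = 670*Y
u(G, s) = G*s² (u(G, s) = (G*s)*s = G*s²)
r(n) = 5*(256 + n)/(n - 11*n²) (r(n) = 5*((n + 256)/(n - 11*n²)) = 5*((256 + n)/(n - 11*n²)) = 5*(256 + n)/(n - 11*n²))
C(522, 212) + r(223) = 670*212 + 5*(-256 - 1*223)/(223*(-1 + 11*223)) = 142040 + 5*(1/223)*(-256 - 223)/(-1 + 2453) = 142040 + 5*(1/223)*(-479)/2452 = 142040 + 5*(1/223)*(1/2452)*(-479) = 142040 - 2395/546796 = 77666901445/546796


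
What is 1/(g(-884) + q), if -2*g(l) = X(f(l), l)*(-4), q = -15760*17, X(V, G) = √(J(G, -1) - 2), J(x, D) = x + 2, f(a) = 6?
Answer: -985/263901213 - I*√221/17945282484 ≈ -3.7325e-6 - 8.2841e-10*I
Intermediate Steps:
J(x, D) = 2 + x
X(V, G) = √G (X(V, G) = √((2 + G) - 2) = √G)
q = -267920
g(l) = 2*√l (g(l) = -√l*(-4)/2 = -(-2)*√l = 2*√l)
1/(g(-884) + q) = 1/(2*√(-884) - 267920) = 1/(2*(2*I*√221) - 267920) = 1/(4*I*√221 - 267920) = 1/(-267920 + 4*I*√221)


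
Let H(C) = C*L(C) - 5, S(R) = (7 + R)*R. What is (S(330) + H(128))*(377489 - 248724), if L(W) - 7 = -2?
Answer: 14401721425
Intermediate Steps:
L(W) = 5 (L(W) = 7 - 2 = 5)
S(R) = R*(7 + R)
H(C) = -5 + 5*C (H(C) = C*5 - 5 = 5*C - 5 = -5 + 5*C)
(S(330) + H(128))*(377489 - 248724) = (330*(7 + 330) + (-5 + 5*128))*(377489 - 248724) = (330*337 + (-5 + 640))*128765 = (111210 + 635)*128765 = 111845*128765 = 14401721425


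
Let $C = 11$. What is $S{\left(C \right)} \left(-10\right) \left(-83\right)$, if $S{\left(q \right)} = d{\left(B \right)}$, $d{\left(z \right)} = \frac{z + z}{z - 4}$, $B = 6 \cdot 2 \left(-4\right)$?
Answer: $\frac{19920}{13} \approx 1532.3$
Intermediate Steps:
$B = -48$ ($B = 12 \left(-4\right) = -48$)
$d{\left(z \right)} = \frac{2 z}{-4 + z}$
$S{\left(q \right)} = \frac{24}{13}$ ($S{\left(q \right)} = 2 \left(-48\right) \frac{1}{-4 - 48} = 2 \left(-48\right) \frac{1}{-52} = 2 \left(-48\right) \left(- \frac{1}{52}\right) = \frac{24}{13}$)
$S{\left(C \right)} \left(-10\right) \left(-83\right) = \frac{24}{13} \left(-10\right) \left(-83\right) = \left(- \frac{240}{13}\right) \left(-83\right) = \frac{19920}{13}$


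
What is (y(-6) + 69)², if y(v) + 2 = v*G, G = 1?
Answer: 3721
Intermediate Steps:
y(v) = -2 + v (y(v) = -2 + v*1 = -2 + v)
(y(-6) + 69)² = ((-2 - 6) + 69)² = (-8 + 69)² = 61² = 3721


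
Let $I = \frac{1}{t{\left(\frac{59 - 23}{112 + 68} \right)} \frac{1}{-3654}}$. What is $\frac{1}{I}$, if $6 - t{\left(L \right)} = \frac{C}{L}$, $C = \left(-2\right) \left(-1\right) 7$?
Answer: $\frac{32}{1827} \approx 0.017515$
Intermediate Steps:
$C = 14$ ($C = 2 \cdot 7 = 14$)
$t{\left(L \right)} = 6 - \frac{14}{L}$
$I = \frac{1827}{32}$ ($I = \frac{1}{\left(6 - \frac{14}{\left(59 - 23\right) \frac{1}{112 + 68}}\right) \frac{1}{-3654}} = \frac{1}{\left(6 - \frac{14}{36 \cdot \frac{1}{180}}\right) \left(- \frac{1}{3654}\right)} = \frac{1}{\left(6 - 14 \frac{1}{\frac{1}{5}}\right) \left(- \frac{1}{3654}\right)} = \frac{1}{\left(6 - 70\right) \left(- \frac{1}{3654}\right)} = \frac{1}{\left(-64\right) \left(- \frac{1}{3654}\right)} = \frac{1}{\frac{32}{1827}} = \frac{1827}{32} \approx 57.094$)
$\frac{1}{I} = \frac{1}{\frac{1827}{32}} = \frac{32}{1827}$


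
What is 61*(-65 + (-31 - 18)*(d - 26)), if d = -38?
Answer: 187331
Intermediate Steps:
61*(-65 + (-31 - 18)*(d - 26)) = 61*(-65 + (-31 - 18)*(-38 - 26)) = 61*(-65 - 49*(-64)) = 61*(-65 + 3136) = 61*3071 = 187331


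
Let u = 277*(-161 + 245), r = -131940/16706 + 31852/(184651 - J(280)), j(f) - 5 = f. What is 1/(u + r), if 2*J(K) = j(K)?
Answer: 3082399001/71697448023290 ≈ 4.2992e-5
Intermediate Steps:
j(f) = 5 + f
J(K) = 5/2 + K/2 (J(K) = (5 + K)/2 = 5/2 + K/2)
r = -23811931978/3082399001 (r = -131940/16706 + 31852/(184651 - (5/2 + (1/2)*280)) = -131940*1/16706 + 31852/(184651 - (5/2 + 140)) = -65970/8353 + 31852/(184651 - 1*285/2) = -65970/8353 + 31852/(184651 - 285/2) = -65970/8353 + 31852/(369017/2) = -65970/8353 + 31852*(2/369017) = -65970/8353 + 63704/369017 = -23811931978/3082399001 ≈ -7.7251)
u = 23268 (u = 277*84 = 23268)
1/(u + r) = 1/(23268 - 23811931978/3082399001) = 1/(71697448023290/3082399001) = 3082399001/71697448023290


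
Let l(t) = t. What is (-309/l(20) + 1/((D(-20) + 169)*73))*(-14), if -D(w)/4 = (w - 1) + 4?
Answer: 37421923/173010 ≈ 216.30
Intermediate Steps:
D(w) = -12 - 4*w (D(w) = -4*((w - 1) + 4) = -4*((-1 + w) + 4) = -4*(3 + w) = -12 - 4*w)
(-309/l(20) + 1/((D(-20) + 169)*73))*(-14) = (-309/20 + 1/(((-12 - 4*(-20)) + 169)*73))*(-14) = (-309*1/20 + (1/73)/((-12 + 80) + 169))*(-14) = (-309/20 + (1/73)/(68 + 169))*(-14) = (-309/20 + (1/73)/237)*(-14) = (-309/20 + (1/237)*(1/73))*(-14) = (-309/20 + 1/17301)*(-14) = -5345989/346020*(-14) = 37421923/173010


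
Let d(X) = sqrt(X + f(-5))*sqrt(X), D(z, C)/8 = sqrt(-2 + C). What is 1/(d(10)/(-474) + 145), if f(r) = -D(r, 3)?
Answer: 1628901/236190644 + 237*sqrt(5)/1180953220 ≈ 0.0068970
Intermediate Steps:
D(z, C) = 8*sqrt(-2 + C)
f(r) = -8 (f(r) = -8*sqrt(-2 + 3) = -8*sqrt(1) = -8)
d(X) = sqrt(X)*sqrt(-8 + X) (d(X) = sqrt(X - 8)*sqrt(X) = sqrt(-8 + X)*sqrt(X) = sqrt(X)*sqrt(-8 + X))
1/(d(10)/(-474) + 145) = 1/((sqrt(10)*sqrt(-8 + 10))/(-474) + 145) = 1/(-sqrt(10)*sqrt(2)/474 + 145) = 1/(-sqrt(5)/237 + 145) = 1/(145 - sqrt(5)/237)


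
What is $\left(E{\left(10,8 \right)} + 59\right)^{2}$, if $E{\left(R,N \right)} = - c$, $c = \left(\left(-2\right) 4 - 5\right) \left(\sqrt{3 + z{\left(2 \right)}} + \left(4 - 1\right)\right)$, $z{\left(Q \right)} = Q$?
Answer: $10449 + 2548 \sqrt{5} \approx 16147.0$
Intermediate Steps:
$c = -39 - 13 \sqrt{5}$ ($c = \left(\left(-2\right) 4 - 5\right) \left(\sqrt{3 + 2} + \left(4 - 1\right)\right) = \left(-8 - 5\right) \left(\sqrt{5} + \left(4 - 1\right)\right) = - 13 \left(\sqrt{5} + 3\right) = - 13 \left(3 + \sqrt{5}\right) = -39 - 13 \sqrt{5} \approx -68.069$)
$E{\left(R,N \right)} = 39 + 13 \sqrt{5}$ ($E{\left(R,N \right)} = - (-39 - 13 \sqrt{5}) = 39 + 13 \sqrt{5}$)
$\left(E{\left(10,8 \right)} + 59\right)^{2} = \left(\left(39 + 13 \sqrt{5}\right) + 59\right)^{2} = \left(98 + 13 \sqrt{5}\right)^{2}$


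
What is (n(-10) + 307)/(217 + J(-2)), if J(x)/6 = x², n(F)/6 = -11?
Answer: 1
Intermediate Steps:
n(F) = -66 (n(F) = 6*(-11) = -66)
J(x) = 6*x²
(n(-10) + 307)/(217 + J(-2)) = (-66 + 307)/(217 + 6*(-2)²) = 241/(217 + 6*4) = 241/(217 + 24) = 241/241 = 241*(1/241) = 1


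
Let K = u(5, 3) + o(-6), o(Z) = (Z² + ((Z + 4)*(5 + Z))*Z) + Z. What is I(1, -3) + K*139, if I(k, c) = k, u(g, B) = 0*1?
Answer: 2503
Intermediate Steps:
u(g, B) = 0
o(Z) = Z + Z² + Z*(4 + Z)*(5 + Z) (o(Z) = (Z² + ((4 + Z)*(5 + Z))*Z) + Z = (Z² + Z*(4 + Z)*(5 + Z)) + Z = Z + Z² + Z*(4 + Z)*(5 + Z))
K = 18 (K = 0 - 6*(21 + (-6)² + 10*(-6)) = 0 - 6*(21 + 36 - 60) = 0 - 6*(-3) = 0 + 18 = 18)
I(1, -3) + K*139 = 1 + 18*139 = 1 + 2502 = 2503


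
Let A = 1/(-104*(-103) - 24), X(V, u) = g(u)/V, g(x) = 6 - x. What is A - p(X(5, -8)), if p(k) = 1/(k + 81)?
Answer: -53021/4478272 ≈ -0.011840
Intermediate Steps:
X(V, u) = (6 - u)/V
p(k) = 1/(81 + k)
A = 1/10688 (A = 1/(10712 - 24) = 1/10688 ≈ 9.3563e-5)
A - p(X(5, -8)) = 1/10688 - 1/(81 + (6 - 1*(-8))/5) = 1/10688 - 1/(81 + (6 + 8)/5) = 1/10688 - 1/(81 + (1/5)*14) = 1/10688 - 1/(81 + 14/5) = 1/10688 - 1/419/5 = 1/10688 - 1*5/419 = 1/10688 - 5/419 = -53021/4478272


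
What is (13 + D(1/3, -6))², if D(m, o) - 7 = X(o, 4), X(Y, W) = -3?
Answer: 289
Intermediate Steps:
D(m, o) = 4 (D(m, o) = 7 - 3 = 4)
(13 + D(1/3, -6))² = (13 + 4)² = 17² = 289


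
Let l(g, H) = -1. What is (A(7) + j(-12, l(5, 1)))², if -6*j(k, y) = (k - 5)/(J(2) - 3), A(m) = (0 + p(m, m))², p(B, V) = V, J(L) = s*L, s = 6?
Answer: 7091569/2916 ≈ 2431.9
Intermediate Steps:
J(L) = 6*L
A(m) = m² (A(m) = (0 + m)² = m²)
j(k, y) = 5/54 - k/54 (j(k, y) = -(k - 5)/(6*(6*2 - 3)) = -(-5 + k)/(6*(12 - 3)) = -(-5 + k)/(6*9) = -(-5/9 + k/9)/6 = 5/54 - k/54)
(A(7) + j(-12, l(5, 1)))² = (7² + (5/54 - 1/54*(-12)))² = (49 + (5/54 + 2/9))² = (49 + 17/54)² = (2663/54)² = 7091569/2916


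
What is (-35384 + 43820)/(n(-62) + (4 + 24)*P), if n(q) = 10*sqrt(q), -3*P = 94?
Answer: -8326332/872903 - 94905*I*sqrt(62)/872903 ≈ -9.5387 - 0.85609*I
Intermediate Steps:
P = -94/3 (P = -1/3*94 = -94/3 ≈ -31.333)
(-35384 + 43820)/(n(-62) + (4 + 24)*P) = (-35384 + 43820)/(10*sqrt(-62) + (4 + 24)*(-94/3)) = 8436/(10*(I*sqrt(62)) + 28*(-94/3)) = 8436/(10*I*sqrt(62) - 2632/3) = 8436/(-2632/3 + 10*I*sqrt(62))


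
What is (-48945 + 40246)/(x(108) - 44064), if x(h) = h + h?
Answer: 8699/43848 ≈ 0.19839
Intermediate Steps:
x(h) = 2*h
(-48945 + 40246)/(x(108) - 44064) = (-48945 + 40246)/(2*108 - 44064) = -8699/(216 - 44064) = -8699/(-43848) = -8699*(-1/43848) = 8699/43848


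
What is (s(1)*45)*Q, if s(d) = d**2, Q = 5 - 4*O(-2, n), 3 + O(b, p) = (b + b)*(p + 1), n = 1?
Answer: 2205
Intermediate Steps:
O(b, p) = -3 + 2*b*(1 + p) (O(b, p) = -3 + (b + b)*(p + 1) = -3 + (2*b)*(1 + p) = -3 + 2*b*(1 + p))
Q = 49 (Q = 5 - 4*(-3 + 2*(-2) + 2*(-2)*1) = 5 - 4*(-3 - 4 - 4) = 5 - 4*(-11) = 5 + 44 = 49)
(s(1)*45)*Q = (1**2*45)*49 = (1*45)*49 = 45*49 = 2205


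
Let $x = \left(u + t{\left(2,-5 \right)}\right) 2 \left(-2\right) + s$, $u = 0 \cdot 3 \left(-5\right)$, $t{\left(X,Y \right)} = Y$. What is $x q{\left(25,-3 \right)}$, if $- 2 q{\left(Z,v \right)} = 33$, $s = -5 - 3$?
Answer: $-198$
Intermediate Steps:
$s = -8$
$u = 0$ ($u = 0 \left(-5\right) = 0$)
$q{\left(Z,v \right)} = - \frac{33}{2}$ ($q{\left(Z,v \right)} = \left(- \frac{1}{2}\right) 33 = - \frac{33}{2}$)
$x = 12$ ($x = \left(0 - 5\right) 2 \left(-2\right) - 8 = \left(-5\right) \left(-4\right) - 8 = 20 - 8 = 12$)
$x q{\left(25,-3 \right)} = 12 \left(- \frac{33}{2}\right) = -198$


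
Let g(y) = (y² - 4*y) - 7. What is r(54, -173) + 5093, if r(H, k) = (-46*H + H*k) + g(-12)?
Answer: -6548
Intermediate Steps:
g(y) = -7 + y² - 4*y
r(H, k) = 185 - 46*H + H*k (r(H, k) = (-46*H + H*k) + (-7 + (-12)² - 4*(-12)) = (-46*H + H*k) + (-7 + 144 + 48) = (-46*H + H*k) + 185 = 185 - 46*H + H*k)
r(54, -173) + 5093 = (185 - 46*54 + 54*(-173)) + 5093 = (185 - 2484 - 9342) + 5093 = -11641 + 5093 = -6548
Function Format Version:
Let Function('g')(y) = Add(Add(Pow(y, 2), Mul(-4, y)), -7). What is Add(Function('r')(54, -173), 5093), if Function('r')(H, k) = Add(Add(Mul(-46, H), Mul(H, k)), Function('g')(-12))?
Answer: -6548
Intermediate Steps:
Function('g')(y) = Add(-7, Pow(y, 2), Mul(-4, y))
Function('r')(H, k) = Add(185, Mul(-46, H), Mul(H, k)) (Function('r')(H, k) = Add(Add(Mul(-46, H), Mul(H, k)), Add(-7, Pow(-12, 2), Mul(-4, -12))) = Add(Add(Mul(-46, H), Mul(H, k)), Add(-7, 144, 48)) = Add(Add(Mul(-46, H), Mul(H, k)), 185) = Add(185, Mul(-46, H), Mul(H, k)))
Add(Function('r')(54, -173), 5093) = Add(Add(185, Mul(-46, 54), Mul(54, -173)), 5093) = Add(Add(185, -2484, -9342), 5093) = Add(-11641, 5093) = -6548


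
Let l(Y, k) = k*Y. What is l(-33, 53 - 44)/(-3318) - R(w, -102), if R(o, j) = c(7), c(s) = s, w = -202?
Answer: -7643/1106 ≈ -6.9105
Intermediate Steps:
R(o, j) = 7
l(Y, k) = Y*k
l(-33, 53 - 44)/(-3318) - R(w, -102) = -33*(53 - 44)/(-3318) - 1*7 = -33*9*(-1/3318) - 7 = -297*(-1/3318) - 7 = 99/1106 - 7 = -7643/1106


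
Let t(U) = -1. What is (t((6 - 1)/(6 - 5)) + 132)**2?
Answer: 17161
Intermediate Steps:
(t((6 - 1)/(6 - 5)) + 132)**2 = (-1 + 132)**2 = 131**2 = 17161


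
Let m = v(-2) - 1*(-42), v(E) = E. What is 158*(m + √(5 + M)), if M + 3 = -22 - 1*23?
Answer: 6320 + 158*I*√43 ≈ 6320.0 + 1036.1*I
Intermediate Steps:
M = -48 (M = -3 + (-22 - 1*23) = -3 + (-22 - 23) = -3 - 45 = -48)
m = 40 (m = -2 - 1*(-42) = -2 + 42 = 40)
158*(m + √(5 + M)) = 158*(40 + √(5 - 48)) = 158*(40 + √(-43)) = 158*(40 + I*√43) = 6320 + 158*I*√43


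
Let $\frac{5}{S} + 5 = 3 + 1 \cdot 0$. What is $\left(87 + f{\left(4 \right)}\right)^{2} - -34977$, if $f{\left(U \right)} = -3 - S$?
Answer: $\frac{169837}{4} \approx 42459.0$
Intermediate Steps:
$S = - \frac{5}{2}$ ($S = \frac{5}{-5 + \left(3 + 1 \cdot 0\right)} = \frac{5}{-5 + \left(3 + 0\right)} = \frac{5}{-5 + 3} = \frac{5}{-2} = 5 \left(- \frac{1}{2}\right) = - \frac{5}{2} \approx -2.5$)
$f{\left(U \right)} = - \frac{1}{2}$ ($f{\left(U \right)} = -3 - - \frac{5}{2} = -3 + \frac{5}{2} = - \frac{1}{2}$)
$\left(87 + f{\left(4 \right)}\right)^{2} - -34977 = \left(87 - \frac{1}{2}\right)^{2} - -34977 = \left(\frac{173}{2}\right)^{2} + 34977 = \frac{29929}{4} + 34977 = \frac{169837}{4}$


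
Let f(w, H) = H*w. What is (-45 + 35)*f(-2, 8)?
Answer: 160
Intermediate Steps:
(-45 + 35)*f(-2, 8) = (-45 + 35)*(8*(-2)) = -10*(-16) = 160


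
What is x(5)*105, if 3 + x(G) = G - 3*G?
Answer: -1365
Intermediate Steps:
x(G) = -3 - 2*G (x(G) = -3 + (G - 3*G) = -3 - 2*G)
x(5)*105 = (-3 - 2*5)*105 = (-3 - 10)*105 = -13*105 = -1365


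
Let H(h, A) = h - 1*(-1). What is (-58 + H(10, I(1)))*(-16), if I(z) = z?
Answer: 752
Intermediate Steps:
H(h, A) = 1 + h (H(h, A) = h + 1 = 1 + h)
(-58 + H(10, I(1)))*(-16) = (-58 + (1 + 10))*(-16) = (-58 + 11)*(-16) = -47*(-16) = 752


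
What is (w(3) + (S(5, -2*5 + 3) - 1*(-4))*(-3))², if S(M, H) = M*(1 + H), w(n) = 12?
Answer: 8100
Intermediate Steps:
(w(3) + (S(5, -2*5 + 3) - 1*(-4))*(-3))² = (12 + (5*(1 + (-2*5 + 3)) - 1*(-4))*(-3))² = (12 + (5*(1 + (-10 + 3)) + 4)*(-3))² = (12 + (5*(1 - 7) + 4)*(-3))² = (12 + (5*(-6) + 4)*(-3))² = (12 + (-30 + 4)*(-3))² = (12 - 26*(-3))² = (12 + 78)² = 90² = 8100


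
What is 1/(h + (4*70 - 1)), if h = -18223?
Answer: -1/17944 ≈ -5.5729e-5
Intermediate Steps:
1/(h + (4*70 - 1)) = 1/(-18223 + (4*70 - 1)) = 1/(-18223 + (280 - 1)) = 1/(-18223 + 279) = 1/(-17944) = -1/17944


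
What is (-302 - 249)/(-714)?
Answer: 551/714 ≈ 0.77171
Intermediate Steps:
(-302 - 249)/(-714) = -551*(-1/714) = 551/714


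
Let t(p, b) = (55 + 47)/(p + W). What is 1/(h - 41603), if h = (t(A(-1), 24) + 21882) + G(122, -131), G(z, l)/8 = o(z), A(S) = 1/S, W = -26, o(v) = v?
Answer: -9/168739 ≈ -5.3337e-5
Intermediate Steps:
t(p, b) = 102/(-26 + p) (t(p, b) = (55 + 47)/(p - 26) = 102/(-26 + p))
G(z, l) = 8*z
h = 205688/9 (h = (102/(-26 + 1/(-1)) + 21882) + 8*122 = (102/(-26 - 1) + 21882) + 976 = (102/(-27) + 21882) + 976 = (102*(-1/27) + 21882) + 976 = (-34/9 + 21882) + 976 = 196904/9 + 976 = 205688/9 ≈ 22854.)
1/(h - 41603) = 1/(205688/9 - 41603) = 1/(-168739/9) = -9/168739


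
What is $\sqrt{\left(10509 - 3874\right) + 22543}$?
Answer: $3 \sqrt{3242} \approx 170.82$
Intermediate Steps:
$\sqrt{\left(10509 - 3874\right) + 22543} = \sqrt{6635 + 22543} = \sqrt{29178} = 3 \sqrt{3242}$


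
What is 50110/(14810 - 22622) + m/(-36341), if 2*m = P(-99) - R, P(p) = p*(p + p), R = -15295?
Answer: -489338798/70973973 ≈ -6.8946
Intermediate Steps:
P(p) = 2*p² (P(p) = p*(2*p) = 2*p²)
m = 34897/2 (m = (2*(-99)² - 1*(-15295))/2 = (2*9801 + 15295)/2 = (19602 + 15295)/2 = (½)*34897 = 34897/2 ≈ 17449.)
50110/(14810 - 22622) + m/(-36341) = 50110/(14810 - 22622) + (34897/2)/(-36341) = 50110/(-7812) + (34897/2)*(-1/36341) = 50110*(-1/7812) - 34897/72682 = -25055/3906 - 34897/72682 = -489338798/70973973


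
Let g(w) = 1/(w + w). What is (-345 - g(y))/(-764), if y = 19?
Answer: 13111/29032 ≈ 0.45161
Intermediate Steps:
g(w) = 1/(2*w)
(-345 - g(y))/(-764) = (-345 - 1/(2*19))/(-764) = (-345 - 1/(2*19))*(-1/764) = (-345 - 1*1/38)*(-1/764) = (-345 - 1/38)*(-1/764) = -13111/38*(-1/764) = 13111/29032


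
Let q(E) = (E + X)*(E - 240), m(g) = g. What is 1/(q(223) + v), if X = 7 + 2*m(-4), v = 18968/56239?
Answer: -56239/212227018 ≈ -0.00026499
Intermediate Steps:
v = 18968/56239 (v = 18968*(1/56239) = 18968/56239 ≈ 0.33728)
X = -1 (X = 7 + 2*(-4) = 7 - 8 = -1)
q(E) = (-1 + E)*(-240 + E) (q(E) = (E - 1)*(E - 240) = (-1 + E)*(-240 + E))
1/(q(223) + v) = 1/((240 + 223² - 241*223) + 18968/56239) = 1/((240 + 49729 - 53743) + 18968/56239) = 1/(-3774 + 18968/56239) = 1/(-212227018/56239) = -56239/212227018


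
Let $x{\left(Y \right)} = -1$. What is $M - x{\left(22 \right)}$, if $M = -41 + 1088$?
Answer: $1048$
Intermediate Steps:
$M = 1047$
$M - x{\left(22 \right)} = 1047 - -1 = 1047 + 1 = 1048$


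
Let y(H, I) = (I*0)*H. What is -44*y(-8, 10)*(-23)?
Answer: 0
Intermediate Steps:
y(H, I) = 0 (y(H, I) = 0*H = 0)
-44*y(-8, 10)*(-23) = -44*0*(-23) = 0*(-23) = 0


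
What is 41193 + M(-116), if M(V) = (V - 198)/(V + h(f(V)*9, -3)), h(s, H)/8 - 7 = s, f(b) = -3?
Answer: 5684791/138 ≈ 41194.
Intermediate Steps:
h(s, H) = 56 + 8*s
M(V) = (-198 + V)/(-160 + V) (M(V) = (V - 198)/(V + (56 + 8*(-3*9))) = (-198 + V)/(V + (56 + 8*(-27))) = (-198 + V)/(V + (56 - 216)) = (-198 + V)/(V - 160) = (-198 + V)/(-160 + V))
41193 + M(-116) = 41193 + (-198 - 116)/(-160 - 116) = 41193 - 314/(-276) = 41193 - 1/276*(-314) = 41193 + 157/138 = 5684791/138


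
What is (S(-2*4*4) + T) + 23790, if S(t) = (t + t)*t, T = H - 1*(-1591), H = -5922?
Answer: 21507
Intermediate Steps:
T = -4331 (T = -5922 - 1*(-1591) = -5922 + 1591 = -4331)
S(t) = 2*t² (S(t) = (2*t)*t = 2*t²)
(S(-2*4*4) + T) + 23790 = (2*(-2*4*4)² - 4331) + 23790 = (2*(-8*4)² - 4331) + 23790 = (2*(-32)² - 4331) + 23790 = (2*1024 - 4331) + 23790 = (2048 - 4331) + 23790 = -2283 + 23790 = 21507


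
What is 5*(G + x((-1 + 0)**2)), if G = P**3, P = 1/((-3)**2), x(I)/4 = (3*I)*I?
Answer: 43745/729 ≈ 60.007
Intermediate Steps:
x(I) = 12*I**2 (x(I) = 4*((3*I)*I) = 4*(3*I**2) = 12*I**2)
P = 1/9 ≈ 0.11111
G = 1/729 (G = (1/9)**3 = 1/729 ≈ 0.0013717)
5*(G + x((-1 + 0)**2)) = 5*(1/729 + 12*((-1 + 0)**2)**2) = 5*(1/729 + 12*((-1)**2)**2) = 5*(1/729 + 12*1**2) = 5*(1/729 + 12*1) = 5*(1/729 + 12) = 5*(8749/729) = 43745/729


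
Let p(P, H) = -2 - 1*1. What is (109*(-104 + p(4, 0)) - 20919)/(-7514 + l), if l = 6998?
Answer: 16291/258 ≈ 63.143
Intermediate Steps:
p(P, H) = -3 (p(P, H) = -2 - 1 = -3)
(109*(-104 + p(4, 0)) - 20919)/(-7514 + l) = (109*(-104 - 3) - 20919)/(-7514 + 6998) = (109*(-107) - 20919)/(-516) = (-11663 - 20919)*(-1/516) = -32582*(-1/516) = 16291/258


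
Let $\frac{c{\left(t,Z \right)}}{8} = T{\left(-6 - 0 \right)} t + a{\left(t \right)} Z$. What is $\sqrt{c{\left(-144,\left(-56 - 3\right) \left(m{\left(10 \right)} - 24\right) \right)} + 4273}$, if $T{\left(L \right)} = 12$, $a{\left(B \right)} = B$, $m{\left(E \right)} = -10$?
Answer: $i \sqrt{2320463} \approx 1523.3 i$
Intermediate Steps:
$c{\left(t,Z \right)} = 96 t + 8 Z t$ ($c{\left(t,Z \right)} = 8 \left(12 t + t Z\right) = 8 \left(12 t + Z t\right) = 96 t + 8 Z t$)
$\sqrt{c{\left(-144,\left(-56 - 3\right) \left(m{\left(10 \right)} - 24\right) \right)} + 4273} = \sqrt{8 \left(-144\right) \left(12 + \left(-56 - 3\right) \left(-10 - 24\right)\right) + 4273} = \sqrt{8 \left(-144\right) \left(12 - -2006\right) + 4273} = \sqrt{8 \left(-144\right) \left(12 + 2006\right) + 4273} = \sqrt{8 \left(-144\right) 2018 + 4273} = \sqrt{-2324736 + 4273} = \sqrt{-2320463} = i \sqrt{2320463}$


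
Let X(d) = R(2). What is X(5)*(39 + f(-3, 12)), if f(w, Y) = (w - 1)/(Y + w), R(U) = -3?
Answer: -347/3 ≈ -115.67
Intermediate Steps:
X(d) = -3
f(w, Y) = (-1 + w)/(Y + w)
X(5)*(39 + f(-3, 12)) = -3*(39 + (-1 - 3)/(12 - 3)) = -3*(39 - 4/9) = -3*347/9 = -347/3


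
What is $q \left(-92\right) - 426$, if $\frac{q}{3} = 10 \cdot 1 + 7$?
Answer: $-5118$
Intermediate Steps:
$q = 51$ ($q = 3 \left(10 \cdot 1 + 7\right) = 3 \left(10 + 7\right) = 3 \cdot 17 = 51$)
$q \left(-92\right) - 426 = 51 \left(-92\right) - 426 = -4692 - 426 = -5118$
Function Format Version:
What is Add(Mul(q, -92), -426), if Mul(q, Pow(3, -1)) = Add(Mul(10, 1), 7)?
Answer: -5118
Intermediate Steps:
q = 51 (q = Mul(3, Add(Mul(10, 1), 7)) = Mul(3, Add(10, 7)) = Mul(3, 17) = 51)
Add(Mul(q, -92), -426) = Add(Mul(51, -92), -426) = Add(-4692, -426) = -5118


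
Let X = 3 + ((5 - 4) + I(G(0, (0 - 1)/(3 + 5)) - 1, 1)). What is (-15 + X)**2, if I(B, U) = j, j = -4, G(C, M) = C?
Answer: 225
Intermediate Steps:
I(B, U) = -4
X = 0 (X = 3 + ((5 - 4) - 4) = 3 + (1 - 4) = 3 - 3 = 0)
(-15 + X)**2 = (-15 + 0)**2 = (-15)**2 = 225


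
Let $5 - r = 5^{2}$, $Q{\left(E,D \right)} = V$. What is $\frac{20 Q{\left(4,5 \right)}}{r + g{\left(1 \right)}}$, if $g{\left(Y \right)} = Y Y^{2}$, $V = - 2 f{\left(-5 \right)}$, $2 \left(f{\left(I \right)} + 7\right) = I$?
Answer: $-20$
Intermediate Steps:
$f{\left(I \right)} = -7 + \frac{I}{2}$
$V = 19$ ($V = - 2 \left(-7 + \frac{1}{2} \left(-5\right)\right) = - 2 \left(-7 - \frac{5}{2}\right) = \left(-2\right) \left(- \frac{19}{2}\right) = 19$)
$Q{\left(E,D \right)} = 19$
$r = -20$ ($r = 5 - 5^{2} = 5 - 25 = -20$)
$g{\left(Y \right)} = Y^{3}$
$\frac{20 Q{\left(4,5 \right)}}{r + g{\left(1 \right)}} = \frac{20 \cdot 19}{-20 + 1^{3}} = \frac{380}{-20 + 1} = \frac{380}{-19} = 380 \left(- \frac{1}{19}\right) = -20$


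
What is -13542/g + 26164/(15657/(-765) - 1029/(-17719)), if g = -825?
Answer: -85812016924/67803725 ≈ -1265.6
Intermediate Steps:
-13542/g + 26164/(15657/(-765) - 1029/(-17719)) = -13542/(-825) + 26164/(15657/(-765) - 1029/(-17719)) = -13542*(-1/825) + 26164/(15657*(-1/765) - 1029*(-1/17719)) = 4514/275 + 26164/(-307/15 + 1029/17719) = 4514/275 + 26164/(-5424298/265785) = 4514/275 + 26164*(-265785/5424298) = 4514/275 - 3476999370/2712149 = -85812016924/67803725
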